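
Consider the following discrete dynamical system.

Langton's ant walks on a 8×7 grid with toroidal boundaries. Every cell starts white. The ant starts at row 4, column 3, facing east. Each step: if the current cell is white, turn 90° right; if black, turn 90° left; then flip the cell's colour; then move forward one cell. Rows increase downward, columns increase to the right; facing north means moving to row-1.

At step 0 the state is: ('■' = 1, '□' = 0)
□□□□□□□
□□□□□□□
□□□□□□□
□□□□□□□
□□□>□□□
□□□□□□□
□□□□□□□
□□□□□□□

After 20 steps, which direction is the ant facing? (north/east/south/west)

[0] □□□□□□□
□□□□□□□
□□□□□□□
□□□□□□□
□□□>□□□
□□□□□□□
□□□□□□□
□□□□□□□
[1] □□□□□□□
□□□□□□□
□□□□□□□
□□□□□□□
□□□■□□□
□□□v□□□
□□□□□□□
□□□□□□□
[2] □□□□□□□
□□□□□□□
□□□□□□□
□□□□□□□
□□□■□□□
□□<■□□□
□□□□□□□
□□□□□□□
[3] □□□□□□□
□□□□□□□
□□□□□□□
□□□□□□□
□□^■□□□
□□■■□□□
□□□□□□□
□□□□□□□
[4] □□□□□□□
□□□□□□□
□□□□□□□
□□□□□□□
□□■>□□□
□□■■□□□
□□□□□□□
□□□□□□□
[5] □□□□□□□
□□□□□□□
□□□□□□□
□□□^□□□
□□■□□□□
□□■■□□□
□□□□□□□
□□□□□□□
[6] □□□□□□□
□□□□□□□
□□□□□□□
□□□■>□□
□□■□□□□
□□■■□□□
□□□□□□□
□□□□□□□
[7] □□□□□□□
□□□□□□□
□□□□□□□
□□□■■□□
□□■□v□□
□□■■□□□
□□□□□□□
□□□□□□□
[8] □□□□□□□
□□□□□□□
□□□□□□□
□□□■■□□
□□■<■□□
□□■■□□□
□□□□□□□
□□□□□□□
[9] □□□□□□□
□□□□□□□
□□□□□□□
□□□^■□□
□□■■■□□
□□■■□□□
□□□□□□□
□□□□□□□
[10] □□□□□□□
□□□□□□□
□□□□□□□
□□<□■□□
□□■■■□□
□□■■□□□
□□□□□□□
□□□□□□□
[11] □□□□□□□
□□□□□□□
□□^□□□□
□□■□■□□
□□■■■□□
□□■■□□□
□□□□□□□
□□□□□□□
[12] □□□□□□□
□□□□□□□
□□■>□□□
□□■□■□□
□□■■■□□
□□■■□□□
□□□□□□□
□□□□□□□
[13] □□□□□□□
□□□□□□□
□□■■□□□
□□■v■□□
□□■■■□□
□□■■□□□
□□□□□□□
□□□□□□□
[14] □□□□□□□
□□□□□□□
□□■■□□□
□□<■■□□
□□■■■□□
□□■■□□□
□□□□□□□
□□□□□□□
[15] □□□□□□□
□□□□□□□
□□■■□□□
□□□■■□□
□□v■■□□
□□■■□□□
□□□□□□□
□□□□□□□
[16] □□□□□□□
□□□□□□□
□□■■□□□
□□□■■□□
□□□>■□□
□□■■□□□
□□□□□□□
□□□□□□□
[17] □□□□□□□
□□□□□□□
□□■■□□□
□□□^■□□
□□□□■□□
□□■■□□□
□□□□□□□
□□□□□□□
[18] □□□□□□□
□□□□□□□
□□■■□□□
□□<□■□□
□□□□■□□
□□■■□□□
□□□□□□□
□□□□□□□
[19] □□□□□□□
□□□□□□□
□□^■□□□
□□■□■□□
□□□□■□□
□□■■□□□
□□□□□□□
□□□□□□□
[20] □□□□□□□
□□□□□□□
□<□■□□□
□□■□■□□
□□□□■□□
□□■■□□□
□□□□□□□
□□□□□□□

west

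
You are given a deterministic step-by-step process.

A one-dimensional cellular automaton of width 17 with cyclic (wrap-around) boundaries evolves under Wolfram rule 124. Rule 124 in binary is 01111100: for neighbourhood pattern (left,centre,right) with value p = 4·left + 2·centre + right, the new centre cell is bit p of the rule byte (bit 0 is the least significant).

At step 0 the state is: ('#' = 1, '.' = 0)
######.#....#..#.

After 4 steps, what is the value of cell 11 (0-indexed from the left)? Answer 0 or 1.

t=0: ######.#....#..#.
t=1: #....####...##.##
t=2: ##...#..##..####.
t=3: ###..##.###.#..##
t=4: ..##.####.####.#.

1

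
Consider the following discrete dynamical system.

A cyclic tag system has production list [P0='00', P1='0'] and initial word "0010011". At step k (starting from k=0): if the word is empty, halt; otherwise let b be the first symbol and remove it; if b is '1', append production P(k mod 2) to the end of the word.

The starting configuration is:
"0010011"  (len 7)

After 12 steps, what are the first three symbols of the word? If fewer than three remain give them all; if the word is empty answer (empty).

t=0: "0010011"  (len 7)
t=1: "010011"  (len 6)
t=2: "10011"  (len 5)
t=3: "001100"  (len 6)
t=4: "01100"  (len 5)
t=5: "1100"  (len 4)
t=6: "1000"  (len 4)
t=7: "00000"  (len 5)
t=8: "0000"  (len 4)
t=9: "000"  (len 3)
t=10: "00"  (len 2)
t=11: "0"  (len 1)
t=12: (halted — word empty)

(empty)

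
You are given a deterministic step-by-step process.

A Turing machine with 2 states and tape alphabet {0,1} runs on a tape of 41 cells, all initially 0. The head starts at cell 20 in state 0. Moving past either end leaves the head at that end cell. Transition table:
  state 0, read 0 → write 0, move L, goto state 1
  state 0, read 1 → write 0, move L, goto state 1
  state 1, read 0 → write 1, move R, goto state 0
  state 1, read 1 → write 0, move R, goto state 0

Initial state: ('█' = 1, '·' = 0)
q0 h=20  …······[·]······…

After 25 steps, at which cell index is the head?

gen 0: q0 h=20  …······[·]······…
gen 1: q1 h=19  …······[·]······…
gen 2: q0 h=20  …·····█[·]······…
gen 3: q1 h=19  …······[█]······…
gen 4: q0 h=20  …······[·]······…
gen 5: q1 h=19  …······[·]······…
gen 6: q0 h=20  …·····█[·]······…
gen 7: q1 h=19  …······[█]······…
gen 8: q0 h=20  …······[·]······…
gen 9: q1 h=19  …······[·]······…
gen 10: q0 h=20  …·····█[·]······…
gen 11: q1 h=19  …······[█]······…
gen 12: q0 h=20  …······[·]······…
gen 13: q1 h=19  …······[·]······…
gen 14: q0 h=20  …·····█[·]······…
gen 15: q1 h=19  …······[█]······…
gen 16: q0 h=20  …······[·]······…
gen 17: q1 h=19  …······[·]······…
gen 18: q0 h=20  …·····█[·]······…
gen 19: q1 h=19  …······[█]······…
gen 20: q0 h=20  …······[·]······…
gen 21: q1 h=19  …······[·]······…
gen 22: q0 h=20  …·····█[·]······…
gen 23: q1 h=19  …······[█]······…
gen 24: q0 h=20  …······[·]······…
gen 25: q1 h=19  …······[·]······…

19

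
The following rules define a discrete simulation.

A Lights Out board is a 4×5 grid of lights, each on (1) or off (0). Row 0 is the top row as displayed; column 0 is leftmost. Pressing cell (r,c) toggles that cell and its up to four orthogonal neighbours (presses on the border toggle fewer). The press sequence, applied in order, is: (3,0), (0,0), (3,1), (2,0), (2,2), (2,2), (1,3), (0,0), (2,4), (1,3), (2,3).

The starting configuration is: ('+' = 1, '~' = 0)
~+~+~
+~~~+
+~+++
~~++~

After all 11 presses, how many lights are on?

8

k=0  ~+~+~
+~~~+
+~+++
~~++~
k=1  ~+~+~
+~~~+
~~+++
++++~
k=2  +~~+~
~~~~+
~~+++
++++~
k=3  +~~+~
~~~~+
~++++
~~~+~
k=4  +~~+~
+~~~+
+~+++
+~~+~
k=5  +~~+~
+~+~+
++~~+
+~++~
k=6  +~~+~
+~~~+
+~+++
+~~+~
k=7  +~~~~
+~++~
+~+~+
+~~+~
k=8  ~+~~~
~~++~
+~+~+
+~~+~
k=9  ~+~~~
~~+++
+~++~
+~~++
k=10  ~+~+~
~~~~~
+~+~~
+~~++
k=11  ~+~+~
~~~+~
+~~++
+~~~+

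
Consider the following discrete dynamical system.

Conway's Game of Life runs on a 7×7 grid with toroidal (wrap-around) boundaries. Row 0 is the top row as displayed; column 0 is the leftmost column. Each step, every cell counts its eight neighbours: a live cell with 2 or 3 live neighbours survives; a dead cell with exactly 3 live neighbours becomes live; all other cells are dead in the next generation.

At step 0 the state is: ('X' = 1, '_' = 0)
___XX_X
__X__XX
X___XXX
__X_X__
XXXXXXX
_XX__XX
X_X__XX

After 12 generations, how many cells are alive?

4

t=0: ___XX_X
__X__XX
X___XXX
__X_X__
XXXXXXX
_XX__XX
X_X__XX
t=1: _XXXX__
_______
XX__X__
__X____
_______
_______
__X____
t=2: _XXX___
X___X__
_X_____
_X_____
_______
_______
_XX____
t=3: X__X___
X__X___
XX_____
_______
_______
_______
_X_X___
t=4: XX_XX__
X_X___X
XX_____
_______
_______
_______
__X____
t=5: X__X__X
__XX__X
XX____X
_______
_______
_______
_XXX___
t=6: X___X_X
__XX_X_
XXX___X
X______
_______
__X____
XXXX___
t=7: X___XXX
__XXXX_
X_XX__X
X_____X
_______
__XX___
X_XX__X
t=8: X______
__X____
X_X____
XX____X
_______
_XXX___
X_X____
t=9: _______
_______
X_X___X
XX____X
_______
_XXX___
X_XX___
t=10: _______
_______
______X
_X____X
_______
_X_X___
___X___
t=11: _______
_______
X______
X______
X_X____
__X____
__X____
t=12: _______
_______
_______
X_____X
_______
__XX___
_______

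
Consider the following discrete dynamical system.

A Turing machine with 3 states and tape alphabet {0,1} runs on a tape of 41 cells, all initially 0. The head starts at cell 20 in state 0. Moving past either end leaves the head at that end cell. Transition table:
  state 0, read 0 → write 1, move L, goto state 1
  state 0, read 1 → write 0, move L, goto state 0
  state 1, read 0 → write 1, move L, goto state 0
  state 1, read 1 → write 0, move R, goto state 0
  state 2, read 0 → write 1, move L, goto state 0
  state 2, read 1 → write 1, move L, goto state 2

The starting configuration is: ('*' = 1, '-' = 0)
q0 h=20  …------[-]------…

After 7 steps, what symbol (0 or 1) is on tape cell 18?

1

gen 0: q0 h=20  …------[-]------…
gen 1: q1 h=19  …------[-]*-----…
gen 2: q0 h=18  …------[-]**----…
gen 3: q1 h=17  …------[-]***---…
gen 4: q0 h=16  …------[-]****--…
gen 5: q1 h=15  …------[-]*****-…
gen 6: q0 h=14  …------[-]******…
gen 7: q1 h=13  …------[-]******…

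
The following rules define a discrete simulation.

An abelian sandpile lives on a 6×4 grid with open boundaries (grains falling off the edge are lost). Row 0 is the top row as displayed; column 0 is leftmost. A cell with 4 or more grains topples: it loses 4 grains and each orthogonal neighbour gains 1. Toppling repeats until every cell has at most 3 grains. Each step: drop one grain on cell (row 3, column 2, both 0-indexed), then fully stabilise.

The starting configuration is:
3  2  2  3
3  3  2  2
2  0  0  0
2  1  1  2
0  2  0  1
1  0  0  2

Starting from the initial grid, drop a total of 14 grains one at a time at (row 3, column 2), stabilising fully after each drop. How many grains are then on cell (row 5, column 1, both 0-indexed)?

1

[0] 3  2  2  3
3  3  2  2
2  0  0  0
2  1  1  2
0  2  0  1
1  0  0  2
[1] 3  2  2  3
3  3  2  2
2  0  0  0
2  1  2  2
0  2  0  1
1  0  0  2
[2] 3  2  2  3
3  3  2  2
2  0  0  0
2  1  3  2
0  2  0  1
1  0  0  2
[3] 3  2  2  3
3  3  2  2
2  0  1  0
2  2  0  3
0  2  1  1
1  0  0  2
[4] 3  2  2  3
3  3  2  2
2  0  1  0
2  2  1  3
0  2  1  1
1  0  0  2
[5] 3  2  2  3
3  3  2  2
2  0  1  0
2  2  2  3
0  2  1  1
1  0  0  2
[6] 3  2  2  3
3  3  2  2
2  0  1  0
2  2  3  3
0  2  1  1
1  0  0  2
[7] 3  2  2  3
3  3  2  2
2  0  2  1
2  3  1  0
0  2  2  2
1  0  0  2
[8] 3  2  2  3
3  3  2  2
2  0  2  1
2  3  2  0
0  2  2  2
1  0  0  2
[9] 3  2  2  3
3  3  2  2
2  0  2  1
2  3  3  0
0  2  2  2
1  0  0  2
[10] 3  2  2  3
3  3  2  2
2  1  3  1
3  0  1  1
0  3  3  2
1  0  0  2
[11] 3  2  2  3
3  3  2  2
2  1  3  1
3  0  2  1
0  3  3  2
1  0  0  2
[12] 3  2  2  3
3  3  2  2
2  1  3  1
3  0  3  1
0  3  3  2
1  0  0  2
[13] 3  2  2  3
3  3  3  2
2  2  0  2
3  2  2  2
1  0  1  3
1  1  1  2
[14] 3  2  2  3
3  3  3  2
2  2  0  2
3  2  3  2
1  0  1  3
1  1  1  2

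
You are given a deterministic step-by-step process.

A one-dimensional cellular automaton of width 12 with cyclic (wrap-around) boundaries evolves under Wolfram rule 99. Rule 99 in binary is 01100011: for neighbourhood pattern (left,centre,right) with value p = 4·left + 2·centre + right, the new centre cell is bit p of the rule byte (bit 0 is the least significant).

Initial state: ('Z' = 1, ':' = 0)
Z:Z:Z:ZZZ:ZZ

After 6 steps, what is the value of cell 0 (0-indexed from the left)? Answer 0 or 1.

0

gen 0: Z:Z:Z:ZZZ:ZZ
gen 1: ZZ:Z:Z::ZZ::
gen 2: :ZZ:Z::Z:Z:Z
gen 3: Z:ZZ::Z:Z:Z:
gen 4: :Z:Z:Z:Z:Z:Z
gen 5: Z:Z:Z:Z:Z:Z:
gen 6: :Z:Z:Z:Z:Z:Z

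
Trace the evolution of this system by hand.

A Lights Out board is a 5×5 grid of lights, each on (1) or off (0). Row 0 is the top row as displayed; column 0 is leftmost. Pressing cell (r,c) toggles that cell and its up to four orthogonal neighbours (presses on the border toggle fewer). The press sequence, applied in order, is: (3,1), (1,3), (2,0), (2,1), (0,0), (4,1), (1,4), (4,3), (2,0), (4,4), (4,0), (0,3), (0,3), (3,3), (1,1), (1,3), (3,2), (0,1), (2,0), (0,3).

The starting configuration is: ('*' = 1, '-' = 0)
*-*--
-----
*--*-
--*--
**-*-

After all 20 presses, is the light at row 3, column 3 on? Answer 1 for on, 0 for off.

1

k=0  *-*--
-----
*--*-
--*--
**-*-
k=1  *-*--
-----
**-*-
**---
*--*-
k=2  *-**-
--***
**---
**---
*--*-
k=3  *-**-
*-***
-----
-*---
*--*-
k=4  *-**-
*****
***--
-----
*--*-
k=5  -***-
-****
***--
-----
*--*-
k=6  -***-
-****
***--
-*---
-***-
k=7  -****
-**--
***-*
-*---
-***-
k=8  -****
-**--
***-*
-*-*-
-*--*
k=9  -****
***--
--*-*
**-*-
-*--*
k=10  -****
***--
--*-*
**-**
-*-*-
k=11  -****
***--
--*-*
-*-**
*--*-
k=12  -*---
****-
--*-*
-*-**
*--*-
k=13  -****
***--
--*-*
-*-**
*--*-
k=14  -****
***--
--***
-**--
*----
k=15  --***
-----
-****
-**--
*----
k=16  --*-*
--***
-**-*
-**--
*----
k=17  --*-*
--***
-*--*
---*-
*-*--
k=18  **--*
-****
-*--*
---*-
*-*--
k=19  **--*
*****
*---*
*--*-
*-*--
k=20  ****-
***-*
*---*
*--*-
*-*--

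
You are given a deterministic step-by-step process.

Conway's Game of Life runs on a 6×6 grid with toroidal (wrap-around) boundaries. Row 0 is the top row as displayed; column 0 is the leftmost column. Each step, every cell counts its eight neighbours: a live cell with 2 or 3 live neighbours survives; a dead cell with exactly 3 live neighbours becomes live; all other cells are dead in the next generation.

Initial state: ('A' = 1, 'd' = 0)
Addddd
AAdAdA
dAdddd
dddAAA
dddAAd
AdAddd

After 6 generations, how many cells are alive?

2

gen 0: Addddd
AAdAdA
dAdddd
dddAAA
dddAAd
AdAddd
gen 1: ddAddd
dAAddA
dAdAdd
ddAAdA
ddAddd
dAdAdA
gen 2: dddAAd
AAdAdd
dAdAdd
dAdAAd
AAdddd
dAdAdd
gen 3: AAdAAd
AAdAdd
dAdAdd
dAdAAd
AAdAAd
AAdAAd
gen 4: dddddd
dddAdA
dAdAdd
dAdddA
dddddd
dddddd
gen 5: dddddd
ddAdAd
dddddd
AdAddd
dddddd
dddddd
gen 6: dddddd
dddddd
dAdAdd
dddddd
dddddd
dddddd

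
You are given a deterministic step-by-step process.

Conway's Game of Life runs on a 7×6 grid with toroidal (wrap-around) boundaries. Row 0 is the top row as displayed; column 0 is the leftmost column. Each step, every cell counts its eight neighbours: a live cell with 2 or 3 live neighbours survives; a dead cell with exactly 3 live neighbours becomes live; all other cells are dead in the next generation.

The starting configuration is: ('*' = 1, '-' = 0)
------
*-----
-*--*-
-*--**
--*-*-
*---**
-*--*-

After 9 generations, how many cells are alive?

0) ------
*-----
-*--*-
-*--**
--*-*-
*---**
-*--*-
1) ------
------
-*--*-
***-**
-*----
**--*-
*---*-
2) ------
------
-****-
--****
---**-
**----
**----
3) ------
--**--
-*---*
-*---*
**----
***--*
**----
4) -**---
--*---
-*--*-
-**--*
------
--*--*
--*--*
5) -***--
--**--
**-*--
***---
***---
------
*-**--
6) ----*-
*---*-
*--*--
---*-*
*-*---
*--*--
---*--
7) ---***
---**-
*--*--
******
******
-***--
---**-
8) --*--*
--*---
*-----
------
------
------
-----*
9) ------
-*----
------
------
------
------
------

1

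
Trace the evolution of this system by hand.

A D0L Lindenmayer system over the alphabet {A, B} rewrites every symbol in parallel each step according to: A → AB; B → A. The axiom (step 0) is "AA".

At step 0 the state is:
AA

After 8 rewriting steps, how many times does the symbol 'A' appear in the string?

[0] AA
[1] ABAB
[2] ABAABA
[3] ABAABABAAB
[4] ABAABABAABAABABA
[5] ABAABABAABAABABAABABAABAAB
[6] ABAABABAABAABABAABABAABAABABAABAABABAABABA
[7] ABAABABAABAABABAABABAABAABABAABAABABAABABAABAABABAABABAABAABABAABAAB
[8] ABAABABAABAABABAABABAABAABABAABAABABAABABAABAABABAABABAABAABABAABAABABAABABAABAABABAABAABABAABABAABAABABAABABA

68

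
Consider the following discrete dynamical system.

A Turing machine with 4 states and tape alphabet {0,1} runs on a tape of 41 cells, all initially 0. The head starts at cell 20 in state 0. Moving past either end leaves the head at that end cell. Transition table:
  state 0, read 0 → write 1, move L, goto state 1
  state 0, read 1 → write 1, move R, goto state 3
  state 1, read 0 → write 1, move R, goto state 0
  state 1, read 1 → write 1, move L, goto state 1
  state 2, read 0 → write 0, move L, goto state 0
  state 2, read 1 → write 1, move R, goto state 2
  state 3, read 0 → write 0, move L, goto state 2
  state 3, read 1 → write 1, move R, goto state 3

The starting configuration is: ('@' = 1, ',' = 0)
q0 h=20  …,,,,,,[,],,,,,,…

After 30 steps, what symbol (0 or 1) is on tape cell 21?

step 0: q0 h=20  …,,,,,,[,],,,,,,…
step 1: q1 h=19  …,,,,,,[,]@,,,,,…
step 2: q0 h=20  …,,,,,@[@],,,,,,…
step 3: q3 h=21  …,,,,@@[,],,,,,,…
step 4: q2 h=20  …,,,,,@[@],,,,,,…
step 5: q2 h=21  …,,,,@@[,],,,,,,…
step 6: q0 h=20  …,,,,,@[@],,,,,,…
step 7: q3 h=21  …,,,,@@[,],,,,,,…
step 8: q2 h=20  …,,,,,@[@],,,,,,…
step 9: q2 h=21  …,,,,@@[,],,,,,,…
step 10: q0 h=20  …,,,,,@[@],,,,,,…
step 11: q3 h=21  …,,,,@@[,],,,,,,…
step 12: q2 h=20  …,,,,,@[@],,,,,,…
step 13: q2 h=21  …,,,,@@[,],,,,,,…
step 14: q0 h=20  …,,,,,@[@],,,,,,…
step 15: q3 h=21  …,,,,@@[,],,,,,,…
step 16: q2 h=20  …,,,,,@[@],,,,,,…
step 17: q2 h=21  …,,,,@@[,],,,,,,…
step 18: q0 h=20  …,,,,,@[@],,,,,,…
step 19: q3 h=21  …,,,,@@[,],,,,,,…
step 20: q2 h=20  …,,,,,@[@],,,,,,…
step 21: q2 h=21  …,,,,@@[,],,,,,,…
step 22: q0 h=20  …,,,,,@[@],,,,,,…
step 23: q3 h=21  …,,,,@@[,],,,,,,…
step 24: q2 h=20  …,,,,,@[@],,,,,,…
step 25: q2 h=21  …,,,,@@[,],,,,,,…
step 26: q0 h=20  …,,,,,@[@],,,,,,…
step 27: q3 h=21  …,,,,@@[,],,,,,,…
step 28: q2 h=20  …,,,,,@[@],,,,,,…
step 29: q2 h=21  …,,,,@@[,],,,,,,…
step 30: q0 h=20  …,,,,,@[@],,,,,,…

0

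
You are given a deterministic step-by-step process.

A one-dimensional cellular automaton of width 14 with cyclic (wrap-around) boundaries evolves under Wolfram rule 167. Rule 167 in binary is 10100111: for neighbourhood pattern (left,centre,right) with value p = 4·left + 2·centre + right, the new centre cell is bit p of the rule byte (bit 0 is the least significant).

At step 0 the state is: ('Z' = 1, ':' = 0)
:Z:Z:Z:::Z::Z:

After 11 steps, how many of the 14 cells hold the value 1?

[0] :Z:Z:Z:::Z::Z:
[1] ZZZZZZ:ZZZ:ZZ:
[2] :ZZZZ:Z:Z:Z::Z
[3] Z:ZZ:ZZZZZZ:ZZ
[4] :Z::Z:ZZZZ:Z:Z
[5] ZZ:ZZZ:ZZ:ZZZZ
[6] Z:Z:Z:Z::Z:ZZZ
[7] :ZZZZZZ:ZZZ:ZZ
[8] Z:ZZZZ:Z:Z:Z::
[9] ZZ:ZZ:ZZZZZZ:Z
[10] Z:Z::Z:ZZZZ:Z:
[11] ZZZ:ZZZ:ZZ:ZZZ

11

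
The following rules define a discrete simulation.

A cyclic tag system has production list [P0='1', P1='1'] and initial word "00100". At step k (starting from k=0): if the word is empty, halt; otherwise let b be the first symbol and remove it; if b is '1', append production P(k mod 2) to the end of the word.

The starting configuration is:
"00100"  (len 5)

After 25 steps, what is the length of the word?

step 0: "00100"  (len 5)
step 1: "0100"  (len 4)
step 2: "100"  (len 3)
step 3: "001"  (len 3)
step 4: "01"  (len 2)
step 5: "1"  (len 1)
step 6: "1"  (len 1)
step 7: "1"  (len 1)
step 8: "1"  (len 1)
step 9: "1"  (len 1)
step 10: "1"  (len 1)
step 11: "1"  (len 1)
step 12: "1"  (len 1)
step 13: "1"  (len 1)
step 14: "1"  (len 1)
step 15: "1"  (len 1)
step 16: "1"  (len 1)
step 17: "1"  (len 1)
step 18: "1"  (len 1)
step 19: "1"  (len 1)
step 20: "1"  (len 1)
step 21: "1"  (len 1)
step 22: "1"  (len 1)
step 23: "1"  (len 1)
step 24: "1"  (len 1)
step 25: "1"  (len 1)

1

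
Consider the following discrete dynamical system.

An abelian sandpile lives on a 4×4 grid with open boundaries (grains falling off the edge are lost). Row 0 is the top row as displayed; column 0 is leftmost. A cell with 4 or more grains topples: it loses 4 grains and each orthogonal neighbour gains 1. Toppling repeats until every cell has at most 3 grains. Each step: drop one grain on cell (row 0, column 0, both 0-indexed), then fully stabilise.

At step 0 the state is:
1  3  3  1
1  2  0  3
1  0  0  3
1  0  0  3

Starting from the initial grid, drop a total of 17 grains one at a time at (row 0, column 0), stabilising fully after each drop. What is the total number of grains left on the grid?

25

0) 1  3  3  1
1  2  0  3
1  0  0  3
1  0  0  3
1) 2  3  3  1
1  2  0  3
1  0  0  3
1  0  0  3
2) 3  3  3  1
1  2  0  3
1  0  0  3
1  0  0  3
3) 1  1  0  2
2  3  1  3
1  0  0  3
1  0  0  3
4) 2  1  0  2
2  3  1  3
1  0  0  3
1  0  0  3
5) 3  1  0  2
2  3  1  3
1  0  0  3
1  0  0  3
6) 0  2  0  2
3  3  1  3
1  0  0  3
1  0  0  3
7) 1  2  0  2
3  3  1  3
1  0  0  3
1  0  0  3
8) 2  2  0  2
3  3  1  3
1  0  0  3
1  0  0  3
9) 3  2  0  2
3  3  1  3
1  0  0  3
1  0  0  3
10) 2  0  1  2
1  1  2  3
2  1  0  3
1  0  0  3
11) 3  0  1  2
1  1  2  3
2  1  0  3
1  0  0  3
12) 0  1  1  2
2  1  2  3
2  1  0  3
1  0  0  3
13) 1  1  1  2
2  1  2  3
2  1  0  3
1  0  0  3
14) 2  1  1  2
2  1  2  3
2  1  0  3
1  0  0  3
15) 3  1  1  2
2  1  2  3
2  1  0  3
1  0  0  3
16) 0  2  1  2
3  1  2  3
2  1  0  3
1  0  0  3
17) 1  2  1  2
3  1  2  3
2  1  0  3
1  0  0  3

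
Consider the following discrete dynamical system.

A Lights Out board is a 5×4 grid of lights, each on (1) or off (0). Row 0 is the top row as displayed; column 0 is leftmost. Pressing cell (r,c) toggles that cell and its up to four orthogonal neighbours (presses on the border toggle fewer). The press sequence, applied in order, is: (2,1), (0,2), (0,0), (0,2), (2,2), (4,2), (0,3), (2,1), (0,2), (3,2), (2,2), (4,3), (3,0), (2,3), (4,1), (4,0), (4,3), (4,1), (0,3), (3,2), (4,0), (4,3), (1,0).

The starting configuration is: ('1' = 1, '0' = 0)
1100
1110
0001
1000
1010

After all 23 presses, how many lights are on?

k=0  1100
1110
0001
1000
1010
k=1  1100
1010
1111
1100
1010
k=2  1011
1000
1111
1100
1010
k=3  0111
0000
1111
1100
1010
k=4  0000
0010
1111
1100
1010
k=5  0000
0000
1000
1110
1010
k=6  0000
0000
1000
1100
1101
k=7  0011
0001
1000
1100
1101
k=8  0011
0101
0110
1000
1101
k=9  0100
0111
0110
1000
1101
k=10  0100
0111
0100
1111
1111
k=11  0100
0101
0011
1101
1111
k=12  0100
0101
0011
1100
1100
k=13  0100
0101
1011
0000
0100
k=14  0100
0100
1000
0001
0100
k=15  0100
0100
1000
0101
1010
k=16  0100
0100
1000
1101
0110
k=17  0100
0100
1000
1100
0101
k=18  0100
0100
1000
1000
1011
k=19  0111
0101
1000
1000
1011
k=20  0111
0101
1010
1111
1001
k=21  0111
0101
1010
0111
0101
k=22  0111
0101
1010
0110
0110
k=23  1111
1001
0010
0110
0110

11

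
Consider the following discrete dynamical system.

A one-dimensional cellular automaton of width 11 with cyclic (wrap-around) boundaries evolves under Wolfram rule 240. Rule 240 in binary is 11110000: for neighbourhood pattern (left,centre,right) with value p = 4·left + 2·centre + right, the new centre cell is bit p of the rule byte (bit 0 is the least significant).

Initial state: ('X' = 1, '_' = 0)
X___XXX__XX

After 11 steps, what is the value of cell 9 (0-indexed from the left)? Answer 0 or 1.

gen 0: X___XXX__XX
gen 1: XX___XXX__X
gen 2: XXX___XXX__
gen 3: _XXX___XXX_
gen 4: __XXX___XXX
gen 5: X__XXX___XX
gen 6: XX__XXX___X
gen 7: XXX__XXX___
gen 8: _XXX__XXX__
gen 9: __XXX__XXX_
gen 10: ___XXX__XXX
gen 11: X___XXX__XX

1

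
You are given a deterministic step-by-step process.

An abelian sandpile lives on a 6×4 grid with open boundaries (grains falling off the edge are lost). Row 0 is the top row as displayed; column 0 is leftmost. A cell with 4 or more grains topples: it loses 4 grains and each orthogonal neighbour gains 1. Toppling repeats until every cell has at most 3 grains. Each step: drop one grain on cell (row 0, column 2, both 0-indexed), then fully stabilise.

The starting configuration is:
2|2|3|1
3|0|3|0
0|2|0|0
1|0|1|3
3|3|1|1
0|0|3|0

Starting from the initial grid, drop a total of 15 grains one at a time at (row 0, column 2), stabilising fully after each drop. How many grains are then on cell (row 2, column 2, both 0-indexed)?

0) 2|2|3|1
3|0|3|0
0|2|0|0
1|0|1|3
3|3|1|1
0|0|3|0
1) 2|3|1|2
3|1|0|1
0|2|1|0
1|0|1|3
3|3|1|1
0|0|3|0
2) 2|3|2|2
3|1|0|1
0|2|1|0
1|0|1|3
3|3|1|1
0|0|3|0
3) 2|3|3|2
3|1|0|1
0|2|1|0
1|0|1|3
3|3|1|1
0|0|3|0
4) 3|0|1|3
3|2|1|1
0|2|1|0
1|0|1|3
3|3|1|1
0|0|3|0
5) 3|0|2|3
3|2|1|1
0|2|1|0
1|0|1|3
3|3|1|1
0|0|3|0
6) 3|0|3|3
3|2|1|1
0|2|1|0
1|0|1|3
3|3|1|1
0|0|3|0
7) 3|1|1|0
3|2|2|2
0|2|1|0
1|0|1|3
3|3|1|1
0|0|3|0
8) 3|1|2|0
3|2|2|2
0|2|1|0
1|0|1|3
3|3|1|1
0|0|3|0
9) 3|1|3|0
3|2|2|2
0|2|1|0
1|0|1|3
3|3|1|1
0|0|3|0
10) 3|2|0|1
3|2|3|2
0|2|1|0
1|0|1|3
3|3|1|1
0|0|3|0
11) 3|2|1|1
3|2|3|2
0|2|1|0
1|0|1|3
3|3|1|1
0|0|3|0
12) 3|2|2|1
3|2|3|2
0|2|1|0
1|0|1|3
3|3|1|1
0|0|3|0
13) 3|2|3|1
3|2|3|2
0|2|1|0
1|0|1|3
3|3|1|1
0|0|3|0
14) 3|3|1|2
3|3|0|3
0|2|2|0
1|0|1|3
3|3|1|1
0|0|3|0
15) 3|3|2|2
3|3|0|3
0|2|2|0
1|0|1|3
3|3|1|1
0|0|3|0

2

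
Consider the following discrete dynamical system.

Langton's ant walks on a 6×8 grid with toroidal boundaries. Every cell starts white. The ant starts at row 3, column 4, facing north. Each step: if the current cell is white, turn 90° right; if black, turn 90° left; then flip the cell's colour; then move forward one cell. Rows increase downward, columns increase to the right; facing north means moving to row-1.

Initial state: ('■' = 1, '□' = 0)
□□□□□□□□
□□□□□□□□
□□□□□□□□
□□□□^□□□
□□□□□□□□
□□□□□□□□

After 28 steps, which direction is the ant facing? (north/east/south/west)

0) □□□□□□□□
□□□□□□□□
□□□□□□□□
□□□□^□□□
□□□□□□□□
□□□□□□□□
1) □□□□□□□□
□□□□□□□□
□□□□□□□□
□□□□■>□□
□□□□□□□□
□□□□□□□□
2) □□□□□□□□
□□□□□□□□
□□□□□□□□
□□□□■■□□
□□□□□v□□
□□□□□□□□
3) □□□□□□□□
□□□□□□□□
□□□□□□□□
□□□□■■□□
□□□□<■□□
□□□□□□□□
4) □□□□□□□□
□□□□□□□□
□□□□□□□□
□□□□^■□□
□□□□■■□□
□□□□□□□□
5) □□□□□□□□
□□□□□□□□
□□□□□□□□
□□□<□■□□
□□□□■■□□
□□□□□□□□
6) □□□□□□□□
□□□□□□□□
□□□^□□□□
□□□■□■□□
□□□□■■□□
□□□□□□□□
7) □□□□□□□□
□□□□□□□□
□□□■>□□□
□□□■□■□□
□□□□■■□□
□□□□□□□□
8) □□□□□□□□
□□□□□□□□
□□□■■□□□
□□□■v■□□
□□□□■■□□
□□□□□□□□
9) □□□□□□□□
□□□□□□□□
□□□■■□□□
□□□<■■□□
□□□□■■□□
□□□□□□□□
10) □□□□□□□□
□□□□□□□□
□□□■■□□□
□□□□■■□□
□□□v■■□□
□□□□□□□□
11) □□□□□□□□
□□□□□□□□
□□□■■□□□
□□□□■■□□
□□<■■■□□
□□□□□□□□
12) □□□□□□□□
□□□□□□□□
□□□■■□□□
□□^□■■□□
□□■■■■□□
□□□□□□□□
13) □□□□□□□□
□□□□□□□□
□□□■■□□□
□□■>■■□□
□□■■■■□□
□□□□□□□□
14) □□□□□□□□
□□□□□□□□
□□□■■□□□
□□■■■■□□
□□■v■■□□
□□□□□□□□
15) □□□□□□□□
□□□□□□□□
□□□■■□□□
□□■■■■□□
□□■□>■□□
□□□□□□□□
16) □□□□□□□□
□□□□□□□□
□□□■■□□□
□□■■^■□□
□□■□□■□□
□□□□□□□□
17) □□□□□□□□
□□□□□□□□
□□□■■□□□
□□■<□■□□
□□■□□■□□
□□□□□□□□
18) □□□□□□□□
□□□□□□□□
□□□■■□□□
□□■□□■□□
□□■v□■□□
□□□□□□□□
19) □□□□□□□□
□□□□□□□□
□□□■■□□□
□□■□□■□□
□□<■□■□□
□□□□□□□□
20) □□□□□□□□
□□□□□□□□
□□□■■□□□
□□■□□■□□
□□□■□■□□
□□v□□□□□
21) □□□□□□□□
□□□□□□□□
□□□■■□□□
□□■□□■□□
□□□■□■□□
□<■□□□□□
22) □□□□□□□□
□□□□□□□□
□□□■■□□□
□□■□□■□□
□^□■□■□□
□■■□□□□□
23) □□□□□□□□
□□□□□□□□
□□□■■□□□
□□■□□■□□
□■>■□■□□
□■■□□□□□
24) □□□□□□□□
□□□□□□□□
□□□■■□□□
□□■□□■□□
□■■■□■□□
□■v□□□□□
25) □□□□□□□□
□□□□□□□□
□□□■■□□□
□□■□□■□□
□■■■□■□□
□■□>□□□□
26) □□□v□□□□
□□□□□□□□
□□□■■□□□
□□■□□■□□
□■■■□■□□
□■□■□□□□
27) □□<■□□□□
□□□□□□□□
□□□■■□□□
□□■□□■□□
□■■■□■□□
□■□■□□□□
28) □□■■□□□□
□□□□□□□□
□□□■■□□□
□□■□□■□□
□■■■□■□□
□■^■□□□□

north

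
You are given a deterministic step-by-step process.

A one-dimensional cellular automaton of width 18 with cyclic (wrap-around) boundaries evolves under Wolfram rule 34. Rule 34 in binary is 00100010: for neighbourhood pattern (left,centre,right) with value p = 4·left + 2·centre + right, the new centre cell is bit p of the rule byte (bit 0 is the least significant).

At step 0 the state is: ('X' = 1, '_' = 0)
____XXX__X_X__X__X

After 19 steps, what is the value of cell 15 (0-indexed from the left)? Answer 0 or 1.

0

[0] ____XXX__X_X__X__X
[1] ___X____X_X__X__X_
[2] __X____X_X__X__X__
[3] _X____X_X__X__X___
[4] X____X_X__X__X____
[5] ____X_X__X__X____X
[6] ___X_X__X__X____X_
[7] __X_X__X__X____X__
[8] _X_X__X__X____X___
[9] X_X__X__X____X____
[10] _X__X__X____X____X
[11] X__X__X____X____X_
[12] __X__X____X____X_X
[13] _X__X____X____X_X_
[14] X__X____X____X_X__
[15] __X____X____X_X__X
[16] _X____X____X_X__X_
[17] X____X____X_X__X__
[18] ____X____X_X__X__X
[19] ___X____X_X__X__X_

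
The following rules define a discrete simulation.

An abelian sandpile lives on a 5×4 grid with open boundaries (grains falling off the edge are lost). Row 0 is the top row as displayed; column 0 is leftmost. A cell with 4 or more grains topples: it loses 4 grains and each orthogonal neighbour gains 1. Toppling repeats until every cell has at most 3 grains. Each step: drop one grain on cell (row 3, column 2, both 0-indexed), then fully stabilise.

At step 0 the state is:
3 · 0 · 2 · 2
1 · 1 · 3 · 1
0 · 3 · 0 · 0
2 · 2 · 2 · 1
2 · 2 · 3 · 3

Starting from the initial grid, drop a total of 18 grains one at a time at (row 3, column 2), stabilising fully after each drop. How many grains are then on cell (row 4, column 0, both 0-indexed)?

step 0: 3 · 0 · 2 · 2
1 · 1 · 3 · 1
0 · 3 · 0 · 0
2 · 2 · 2 · 1
2 · 2 · 3 · 3
step 1: 3 · 0 · 2 · 2
1 · 1 · 3 · 1
0 · 3 · 0 · 0
2 · 2 · 3 · 1
2 · 2 · 3 · 3
step 2: 3 · 0 · 2 · 2
1 · 1 · 3 · 1
0 · 3 · 1 · 0
2 · 3 · 1 · 3
2 · 3 · 1 · 0
step 3: 3 · 0 · 2 · 2
1 · 1 · 3 · 1
0 · 3 · 1 · 0
2 · 3 · 2 · 3
2 · 3 · 1 · 0
step 4: 3 · 0 · 2 · 2
1 · 1 · 3 · 1
0 · 3 · 1 · 0
2 · 3 · 3 · 3
2 · 3 · 1 · 0
step 5: 3 · 0 · 2 · 2
1 · 2 · 3 · 1
1 · 0 · 3 · 1
3 · 2 · 2 · 0
3 · 0 · 3 · 1
step 6: 3 · 0 · 2 · 2
1 · 2 · 3 · 1
1 · 0 · 3 · 1
3 · 2 · 3 · 0
3 · 0 · 3 · 1
step 7: 3 · 0 · 3 · 2
1 · 3 · 0 · 2
1 · 1 · 1 · 2
3 · 3 · 2 · 1
3 · 1 · 0 · 2
step 8: 3 · 0 · 3 · 2
1 · 3 · 0 · 2
1 · 1 · 1 · 2
3 · 3 · 3 · 1
3 · 1 · 0 · 2
step 9: 3 · 0 · 3 · 2
1 · 3 · 0 · 2
2 · 2 · 2 · 2
1 · 1 · 1 · 2
0 · 3 · 1 · 2
step 10: 3 · 0 · 3 · 2
1 · 3 · 0 · 2
2 · 2 · 2 · 2
1 · 1 · 2 · 2
0 · 3 · 1 · 2
step 11: 3 · 0 · 3 · 2
1 · 3 · 0 · 2
2 · 2 · 2 · 2
1 · 1 · 3 · 2
0 · 3 · 1 · 2
step 12: 3 · 0 · 3 · 2
1 · 3 · 0 · 2
2 · 2 · 3 · 2
1 · 2 · 0 · 3
0 · 3 · 2 · 2
step 13: 3 · 0 · 3 · 2
1 · 3 · 0 · 2
2 · 2 · 3 · 2
1 · 2 · 1 · 3
0 · 3 · 2 · 2
step 14: 3 · 0 · 3 · 2
1 · 3 · 0 · 2
2 · 2 · 3 · 2
1 · 2 · 2 · 3
0 · 3 · 2 · 2
step 15: 3 · 0 · 3 · 2
1 · 3 · 0 · 2
2 · 2 · 3 · 2
1 · 2 · 3 · 3
0 · 3 · 2 · 2
step 16: 3 · 0 · 3 · 2
1 · 3 · 1 · 3
2 · 3 · 1 · 0
1 · 3 · 2 · 1
0 · 3 · 3 · 3
step 17: 3 · 0 · 3 · 2
1 · 3 · 1 · 3
2 · 3 · 1 · 0
1 · 3 · 3 · 1
0 · 3 · 3 · 3
step 18: 3 · 1 · 3 · 2
2 · 0 · 2 · 3
3 · 1 · 3 · 0
2 · 2 · 2 · 3
1 · 1 · 2 · 0

1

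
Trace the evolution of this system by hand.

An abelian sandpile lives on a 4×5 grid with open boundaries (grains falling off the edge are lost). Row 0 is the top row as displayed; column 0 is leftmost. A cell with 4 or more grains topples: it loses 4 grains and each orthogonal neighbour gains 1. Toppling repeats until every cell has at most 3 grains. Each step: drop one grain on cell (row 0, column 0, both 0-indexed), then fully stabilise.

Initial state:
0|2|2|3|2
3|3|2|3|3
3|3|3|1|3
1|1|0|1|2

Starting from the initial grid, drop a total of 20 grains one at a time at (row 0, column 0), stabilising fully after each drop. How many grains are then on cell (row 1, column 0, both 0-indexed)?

0) 0|2|2|3|2
3|3|2|3|3
3|3|3|1|3
1|1|0|1|2
1) 1|2|2|3|2
3|3|2|3|3
3|3|3|1|3
1|1|0|1|2
2) 2|2|2|3|2
3|3|2|3|3
3|3|3|1|3
1|1|0|1|2
3) 3|2|2|3|2
3|3|2|3|3
3|3|3|1|3
1|1|0|1|2
4) 2|1|1|2|0
2|3|2|3|2
1|2|2|0|1
2|2|1|2|3
5) 3|1|1|2|0
2|3|2|3|2
1|2|2|0|1
2|2|1|2|3
6) 0|2|1|2|0
3|3|2|3|2
1|2|2|0|1
2|2|1|2|3
7) 1|2|1|2|0
3|3|2|3|2
1|2|2|0|1
2|2|1|2|3
8) 2|2|1|2|0
3|3|2|3|2
1|2|2|0|1
2|2|1|2|3
9) 3|2|1|2|0
3|3|2|3|2
1|2|2|0|1
2|2|1|2|3
10) 2|0|2|2|0
1|1|3|3|2
2|3|2|0|1
2|2|1|2|3
11) 3|0|2|2|0
1|1|3|3|2
2|3|2|0|1
2|2|1|2|3
12) 0|1|2|2|0
2|1|3|3|2
2|3|2|0|1
2|2|1|2|3
13) 1|1|2|2|0
2|1|3|3|2
2|3|2|0|1
2|2|1|2|3
14) 2|1|2|2|0
2|1|3|3|2
2|3|2|0|1
2|2|1|2|3
15) 3|1|2|2|0
2|1|3|3|2
2|3|2|0|1
2|2|1|2|3
16) 0|2|2|2|0
3|1|3|3|2
2|3|2|0|1
2|2|1|2|3
17) 1|2|2|2|0
3|1|3|3|2
2|3|2|0|1
2|2|1|2|3
18) 2|2|2|2|0
3|1|3|3|2
2|3|2|0|1
2|2|1|2|3
19) 3|2|2|2|0
3|1|3|3|2
2|3|2|0|1
2|2|1|2|3
20) 1|3|2|2|0
0|2|3|3|2
3|3|2|0|1
2|2|1|2|3

0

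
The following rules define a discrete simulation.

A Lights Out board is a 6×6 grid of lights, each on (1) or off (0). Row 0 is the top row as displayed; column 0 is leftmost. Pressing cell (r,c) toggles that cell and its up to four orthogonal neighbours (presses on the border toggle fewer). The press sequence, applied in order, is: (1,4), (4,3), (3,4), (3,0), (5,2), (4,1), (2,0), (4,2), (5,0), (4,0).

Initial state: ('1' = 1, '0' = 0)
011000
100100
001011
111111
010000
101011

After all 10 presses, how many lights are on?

16

step 0: 011000
100100
001011
111111
010000
101011
step 1: 011010
100011
001001
111111
010000
101011
step 2: 011010
100011
001001
111011
011110
101111
step 3: 011010
100011
001011
111100
011100
101111
step 4: 011010
100011
101011
001100
111100
101111
step 5: 011010
100011
101011
001100
110100
110011
step 6: 011010
100011
101011
011100
001100
100011
step 7: 011010
000011
011011
111100
001100
100011
step 8: 011010
000011
011011
110100
010000
101011
step 9: 011010
000011
011011
110100
110000
011011
step 10: 011010
000011
011011
010100
000000
111011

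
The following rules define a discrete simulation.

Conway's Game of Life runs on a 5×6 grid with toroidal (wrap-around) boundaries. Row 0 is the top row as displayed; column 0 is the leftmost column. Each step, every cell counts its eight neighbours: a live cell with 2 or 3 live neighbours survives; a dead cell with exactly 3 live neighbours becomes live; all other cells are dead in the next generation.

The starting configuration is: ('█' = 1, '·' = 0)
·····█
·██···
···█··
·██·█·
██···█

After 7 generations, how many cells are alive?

1

t=0: ·····█
·██···
···█··
·██·█·
██···█
t=1: ··█··█
··█···
···█··
·█████
·██·██
t=2: █·█·██
··██··
·█····
·█···█
······
t=3: ·██·██
█·████
██····
█·····
·█··█·
t=4: ······
······
··███·
█····█
·████·
t=5: ··██··
···█··
···███
█····█
██████
t=6: █····█
······
█··█·█
······
······
t=7: ······
····█·
······
······
······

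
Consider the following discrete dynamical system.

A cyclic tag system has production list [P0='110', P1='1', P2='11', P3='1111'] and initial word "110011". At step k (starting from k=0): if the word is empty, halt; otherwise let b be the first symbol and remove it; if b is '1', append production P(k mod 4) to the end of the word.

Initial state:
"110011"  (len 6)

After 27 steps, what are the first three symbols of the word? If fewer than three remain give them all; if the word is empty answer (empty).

0) "110011"  (len 6)
1) "10011110"  (len 8)
2) "00111101"  (len 8)
3) "0111101"  (len 7)
4) "111101"  (len 6)
5) "11101110"  (len 8)
6) "11011101"  (len 8)
7) "101110111"  (len 9)
8) "011101111111"  (len 12)
9) "11101111111"  (len 11)
10) "11011111111"  (len 11)
11) "101111111111"  (len 12)
12) "011111111111111"  (len 15)
13) "11111111111111"  (len 14)
14) "11111111111111"  (len 14)
15) "111111111111111"  (len 15)
16) "111111111111111111"  (len 18)
17) "11111111111111111110"  (len 20)
18) "11111111111111111101"  (len 20)
19) "111111111111111110111"  (len 21)
20) "111111111111111101111111"  (len 24)
21) "11111111111111101111111110"  (len 26)
22) "11111111111111011111111101"  (len 26)
23) "111111111111101111111110111"  (len 27)
24) "111111111111011111111101111111"  (len 30)
25) "11111111111011111111101111111110"  (len 32)
26) "11111111110111111111011111111101"  (len 32)
27) "111111111011111111101111111110111"  (len 33)

111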